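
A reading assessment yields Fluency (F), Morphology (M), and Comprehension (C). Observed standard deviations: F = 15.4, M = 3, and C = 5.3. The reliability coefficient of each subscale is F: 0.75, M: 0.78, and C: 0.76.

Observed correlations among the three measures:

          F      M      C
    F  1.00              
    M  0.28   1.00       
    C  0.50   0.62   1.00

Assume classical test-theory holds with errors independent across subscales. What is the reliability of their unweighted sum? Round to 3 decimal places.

0.831

Var(F+M+C) = 15.4² + 3² + 5.3² + 2·[15.4·3·0.28 + 15.4·5.3·0.50 + 3·5.3·0.62] = 274.25 + 127.208 = 401.458.
Because errors are independent across components, Cov(Tᵢ,Tⱼ) = Cov(Xᵢ,Xⱼ); the off-diagonal part of the true-score variance is the same as above.
True-score variance = [15.4²·0.75 + 3²·0.78 + 5.3²·0.76] + 127.208 = 206.238 + 127.208 = 333.446.
Reliability = 333.446 / 401.458 = 0.831.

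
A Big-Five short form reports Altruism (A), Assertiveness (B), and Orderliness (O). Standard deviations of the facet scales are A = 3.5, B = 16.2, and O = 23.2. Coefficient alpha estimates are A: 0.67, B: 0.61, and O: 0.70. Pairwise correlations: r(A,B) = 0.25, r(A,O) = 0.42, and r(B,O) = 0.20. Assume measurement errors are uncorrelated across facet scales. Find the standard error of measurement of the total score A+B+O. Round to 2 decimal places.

Var(total) = 812.93 + 246.894 = 1059.82.
True-score variance = 545.064 + 246.894 = 791.958, so reliability = 0.7473.
Error variance = 1059.82 − 791.958 = 267.866; SEM = √267.866 = 16.37.

16.37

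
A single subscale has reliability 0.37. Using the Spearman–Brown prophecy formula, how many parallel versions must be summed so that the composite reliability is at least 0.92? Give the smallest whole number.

k ≥ ρ*(1−ρ₁)/(ρ₁(1−ρ*)) = 0.92·0.63 / (0.37·0.08) = 19.581.
Smallest integer k = 20.

20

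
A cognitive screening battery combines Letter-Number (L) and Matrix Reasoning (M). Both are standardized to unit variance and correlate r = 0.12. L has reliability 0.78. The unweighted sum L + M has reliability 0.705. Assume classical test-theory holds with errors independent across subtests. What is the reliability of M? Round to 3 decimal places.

Var(L+M) = 2 + 2·0.12 = 2.240.
True-score variance = ρ_L + ρ_M + 2·0.12, so 0.705 = (0.78 + ρ_M + 0.24) / 2.240.
ρ_M = 0.705·2.240 − 0.78 − 0.24 = 0.559.

0.559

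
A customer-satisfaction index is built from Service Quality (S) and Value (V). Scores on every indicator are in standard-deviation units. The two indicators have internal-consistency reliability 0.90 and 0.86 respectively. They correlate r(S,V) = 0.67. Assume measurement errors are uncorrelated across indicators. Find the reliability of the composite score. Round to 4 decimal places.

0.9281

Var(S+V) = 2 + 2·[0.67] = 2 + 1.34 = 3.34.
Under uncorrelated errors the observed covariances equal the true-score covariances, so only the own-variance terms attenuate.
True-score variance = [0.90 + 0.86] + 1.34 = 1.76 + 1.34 = 3.1.
Reliability = 3.1 / 3.34 = 0.9281.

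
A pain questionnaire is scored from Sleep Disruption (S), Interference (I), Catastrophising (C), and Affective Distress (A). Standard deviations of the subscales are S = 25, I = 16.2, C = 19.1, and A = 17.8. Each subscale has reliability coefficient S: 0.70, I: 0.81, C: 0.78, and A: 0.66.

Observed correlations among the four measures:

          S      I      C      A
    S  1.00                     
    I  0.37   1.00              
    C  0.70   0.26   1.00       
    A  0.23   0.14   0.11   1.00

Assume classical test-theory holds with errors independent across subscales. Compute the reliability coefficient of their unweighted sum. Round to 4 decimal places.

Var(S+I+C+A) = 25² + 16.2² + 19.1² + 17.8² + 2·[25·16.2·0.37 + 25·19.1·0.70 + 25·17.8·0.23 + 16.2·19.1·0.26 + 16.2·17.8·0.14 + 19.1·17.8·0.11] = 1569.09 + 1489.33 = 3058.42.
With uncorrelated errors the cross-covariances are all true-score covariance, so they carry over unchanged; only the diagonal terms shrink to ρᵢσᵢ².
True-score variance = [25²·0.70 + 16.2²·0.81 + 19.1²·0.78 + 17.8²·0.66] + 1489.33 = 1143.74 + 1489.33 = 2633.08.
Reliability = 2633.08 / 3058.42 = 0.8609.

0.8609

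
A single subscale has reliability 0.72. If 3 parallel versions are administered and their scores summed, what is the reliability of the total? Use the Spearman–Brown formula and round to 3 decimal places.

ρ_k = kρ / (1 + (k−1)ρ) = 3·0.72 / (1 + 2·0.72) = 2.160 / 2.440 = 0.885.

0.885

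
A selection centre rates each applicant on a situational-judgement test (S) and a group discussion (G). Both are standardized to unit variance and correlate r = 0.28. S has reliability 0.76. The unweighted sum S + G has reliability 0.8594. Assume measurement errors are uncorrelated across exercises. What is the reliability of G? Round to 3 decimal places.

0.880

Var(S+G) = 2 + 2·0.28 = 2.560.
True-score variance = ρ_S + ρ_G + 2·0.28, so 0.8594 = (0.76 + ρ_G + 0.56) / 2.560.
ρ_G = 0.8594·2.560 − 0.76 − 0.56 = 0.880.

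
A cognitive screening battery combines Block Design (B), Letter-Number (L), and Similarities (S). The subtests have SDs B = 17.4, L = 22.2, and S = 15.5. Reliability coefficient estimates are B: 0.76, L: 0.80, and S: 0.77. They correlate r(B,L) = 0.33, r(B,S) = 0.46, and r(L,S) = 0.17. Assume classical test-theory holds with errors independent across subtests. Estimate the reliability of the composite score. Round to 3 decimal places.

Var(B+L+S) = 17.4² + 22.2² + 15.5² + 2·[17.4·22.2·0.33 + 17.4·15.5·0.46 + 22.2·15.5·0.17] = 1035.85 + 620.063 = 1655.91.
Because errors are independent across components, Cov(Tᵢ,Tⱼ) = Cov(Xᵢ,Xⱼ); the off-diagonal part of the true-score variance is the same as above.
True-score variance = [17.4²·0.76 + 22.2²·0.80 + 15.5²·0.77] + 620.063 = 809.362 + 620.063 = 1429.42.
Reliability = 1429.42 / 1655.91 = 0.863.

0.863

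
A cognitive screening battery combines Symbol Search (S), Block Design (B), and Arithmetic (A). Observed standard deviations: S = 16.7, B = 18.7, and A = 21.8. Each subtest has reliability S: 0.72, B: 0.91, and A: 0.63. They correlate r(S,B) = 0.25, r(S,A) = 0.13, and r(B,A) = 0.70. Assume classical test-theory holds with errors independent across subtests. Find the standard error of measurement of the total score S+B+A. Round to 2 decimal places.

16.89

Var(total) = 1103.82 + 821.525 = 1925.34.
True-score variance = 818.42 + 821.525 = 1639.94, so reliability = 0.8518.
Error variance = 1925.34 − 1639.94 = 285.4; SEM = √285.4 = 16.89.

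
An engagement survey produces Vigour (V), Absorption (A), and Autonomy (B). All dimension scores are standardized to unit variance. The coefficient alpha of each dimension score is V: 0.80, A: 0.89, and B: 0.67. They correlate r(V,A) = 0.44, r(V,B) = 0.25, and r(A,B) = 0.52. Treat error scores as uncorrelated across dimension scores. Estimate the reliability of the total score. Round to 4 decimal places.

Var(V+A+B) = 3 + 2·[0.44 + 0.25 + 0.52] = 3 + 2.42 = 5.42.
With uncorrelated errors the cross-covariances are all true-score covariance, so they carry over unchanged; only the diagonal terms shrink to ρᵢσᵢ².
True-score variance = [0.80 + 0.89 + 0.67] + 2.42 = 2.36 + 2.42 = 4.78.
Reliability = 4.78 / 5.42 = 0.8819.

0.8819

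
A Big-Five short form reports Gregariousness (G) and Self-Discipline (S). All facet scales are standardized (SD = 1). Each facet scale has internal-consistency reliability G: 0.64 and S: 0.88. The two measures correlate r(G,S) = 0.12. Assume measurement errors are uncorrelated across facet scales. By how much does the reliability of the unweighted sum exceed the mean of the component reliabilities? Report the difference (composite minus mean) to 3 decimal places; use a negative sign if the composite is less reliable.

Var(sum) = 2 + 0.24 = 2.24; true-score variance = 1.52 + 0.24 = 1.76; composite reliability = 0.7857.
Mean component reliability = 0.7600.
Difference = 0.7857 − 0.7600 = 0.026.

0.026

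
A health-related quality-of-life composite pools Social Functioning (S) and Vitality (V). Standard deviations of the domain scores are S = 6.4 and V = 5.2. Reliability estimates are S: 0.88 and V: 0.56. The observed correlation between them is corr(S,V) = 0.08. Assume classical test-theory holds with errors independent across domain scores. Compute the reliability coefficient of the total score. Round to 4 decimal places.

0.7707

Var(S+V) = 6.4² + 5.2² + 2·[6.4·5.2·0.08] = 68 + 5.3248 = 73.3248.
Because errors are independent across components, Cov(Tᵢ,Tⱼ) = Cov(Xᵢ,Xⱼ); the off-diagonal part of the true-score variance is the same as above.
True-score variance = [6.4²·0.88 + 5.2²·0.56] + 5.3248 = 51.1872 + 5.3248 = 56.512.
Reliability = 56.512 / 73.3248 = 0.7707.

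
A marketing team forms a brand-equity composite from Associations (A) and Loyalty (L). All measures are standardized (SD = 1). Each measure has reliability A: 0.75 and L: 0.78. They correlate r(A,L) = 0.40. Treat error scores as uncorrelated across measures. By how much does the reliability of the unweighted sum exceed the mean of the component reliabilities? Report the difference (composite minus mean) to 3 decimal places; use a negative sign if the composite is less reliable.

Var(sum) = 2 + 0.8 = 2.8; true-score variance = 1.53 + 0.8 = 2.33; composite reliability = 0.8321.
Mean component reliability = 0.7650.
Difference = 0.8321 − 0.7650 = 0.067.

0.067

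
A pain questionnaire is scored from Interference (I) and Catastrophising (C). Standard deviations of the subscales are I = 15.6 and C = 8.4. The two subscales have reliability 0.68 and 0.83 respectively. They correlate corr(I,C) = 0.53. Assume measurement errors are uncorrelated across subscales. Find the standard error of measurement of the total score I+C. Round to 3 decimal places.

9.480

Var(total) = 313.92 + 138.902 = 452.822.
True-score variance = 224.05 + 138.902 = 362.952, so reliability = 0.8015.
Error variance = 452.822 − 362.952 = 89.8704; SEM = √89.8704 = 9.480.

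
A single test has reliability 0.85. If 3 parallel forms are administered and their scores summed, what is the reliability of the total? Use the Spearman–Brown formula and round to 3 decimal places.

ρ_k = kρ / (1 + (k−1)ρ) = 3·0.85 / (1 + 2·0.85) = 2.550 / 2.700 = 0.944.

0.944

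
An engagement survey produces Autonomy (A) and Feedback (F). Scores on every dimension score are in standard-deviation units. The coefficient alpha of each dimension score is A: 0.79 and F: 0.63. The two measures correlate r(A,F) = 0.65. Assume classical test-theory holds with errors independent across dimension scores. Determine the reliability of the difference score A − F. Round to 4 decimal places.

0.1714

Var(A−F) = 1 + 1 − 2·0.65 = 2 − 1.3 = 0.7.
With uncorrelated errors the cross-covariances are all true-score covariance, so they carry over unchanged; only the diagonal terms shrink to ρᵢσᵢ².
True-score variance = [0.79 + 0.63] − 1.3 = 1.42 − 1.3 = 0.12.
Reliability = 0.12 / 0.7 = 0.1714.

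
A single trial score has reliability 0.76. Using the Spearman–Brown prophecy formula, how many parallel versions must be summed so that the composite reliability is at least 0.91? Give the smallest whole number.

4

k ≥ ρ*(1−ρ₁)/(ρ₁(1−ρ*)) = 0.91·0.24 / (0.76·0.09) = 3.193.
Smallest integer k = 4.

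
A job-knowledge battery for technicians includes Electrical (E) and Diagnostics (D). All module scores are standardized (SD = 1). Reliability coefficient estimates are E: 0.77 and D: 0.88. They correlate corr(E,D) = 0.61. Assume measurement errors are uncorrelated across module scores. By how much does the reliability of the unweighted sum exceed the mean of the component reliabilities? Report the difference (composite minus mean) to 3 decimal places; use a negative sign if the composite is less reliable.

0.066

Var(sum) = 2 + 1.22 = 3.22; true-score variance = 1.65 + 1.22 = 2.87; composite reliability = 0.8913.
Mean component reliability = 0.8250.
Difference = 0.8913 − 0.8250 = 0.066.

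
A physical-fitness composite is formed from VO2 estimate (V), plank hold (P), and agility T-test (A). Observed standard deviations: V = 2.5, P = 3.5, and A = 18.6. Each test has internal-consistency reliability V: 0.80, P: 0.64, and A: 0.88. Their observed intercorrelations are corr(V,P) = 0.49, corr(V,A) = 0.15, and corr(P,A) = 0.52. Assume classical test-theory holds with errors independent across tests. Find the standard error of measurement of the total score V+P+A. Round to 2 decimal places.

6.87

Var(total) = 364.46 + 90.229 = 454.689.
True-score variance = 317.285 + 90.229 = 407.514, so reliability = 0.8962.
Error variance = 454.689 − 407.514 = 47.1752; SEM = √47.1752 = 6.87.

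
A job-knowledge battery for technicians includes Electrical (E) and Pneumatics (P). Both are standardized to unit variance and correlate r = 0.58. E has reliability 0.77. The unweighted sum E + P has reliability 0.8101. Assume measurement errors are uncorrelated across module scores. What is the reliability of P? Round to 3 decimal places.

0.630

Var(E+P) = 2 + 2·0.58 = 3.160.
True-score variance = ρ_E + ρ_P + 2·0.58, so 0.8101 = (0.77 + ρ_P + 1.16) / 3.160.
ρ_P = 0.8101·3.160 − 0.77 − 1.16 = 0.630.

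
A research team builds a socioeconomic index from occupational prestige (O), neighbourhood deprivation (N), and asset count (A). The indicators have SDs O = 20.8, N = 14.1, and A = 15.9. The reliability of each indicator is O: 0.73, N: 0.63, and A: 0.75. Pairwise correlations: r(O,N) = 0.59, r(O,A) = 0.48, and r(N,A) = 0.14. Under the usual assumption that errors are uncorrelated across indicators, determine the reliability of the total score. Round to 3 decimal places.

Var(O+N+A) = 20.8² + 14.1² + 15.9² + 2·[20.8·14.1·0.59 + 20.8·15.9·0.48 + 14.1·15.9·0.14] = 884.26 + 726.335 = 1610.59.
With uncorrelated errors the cross-covariances are all true-score covariance, so they carry over unchanged; only the diagonal terms shrink to ρᵢσᵢ².
True-score variance = [20.8²·0.73 + 14.1²·0.63 + 15.9²·0.75] + 726.335 = 630.685 + 726.335 = 1357.02.
Reliability = 1357.02 / 1610.59 = 0.843.

0.843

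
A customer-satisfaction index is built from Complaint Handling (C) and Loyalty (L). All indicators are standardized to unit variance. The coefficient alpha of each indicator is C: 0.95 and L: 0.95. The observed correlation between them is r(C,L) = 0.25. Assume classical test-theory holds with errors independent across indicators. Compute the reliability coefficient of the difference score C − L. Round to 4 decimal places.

Var(C−L) = 1 + 1 − 2·0.25 = 2 − 0.5 = 1.5.
With uncorrelated errors the cross-covariances are all true-score covariance, so they carry over unchanged; only the diagonal terms shrink to ρᵢσᵢ².
True-score variance = [0.95 + 0.95] − 0.5 = 1.9 − 0.5 = 1.4.
Reliability = 1.4 / 1.5 = 0.9333.

0.9333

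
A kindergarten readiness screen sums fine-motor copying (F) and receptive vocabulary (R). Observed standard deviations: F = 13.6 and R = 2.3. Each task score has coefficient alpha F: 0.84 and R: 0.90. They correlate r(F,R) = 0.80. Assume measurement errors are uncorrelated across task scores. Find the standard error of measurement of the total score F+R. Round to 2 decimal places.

Var(total) = 190.25 + 50.048 = 240.298.
True-score variance = 160.127 + 50.048 = 210.175, so reliability = 0.8746.
Error variance = 240.298 − 210.175 = 30.1226; SEM = √30.1226 = 5.49.

5.49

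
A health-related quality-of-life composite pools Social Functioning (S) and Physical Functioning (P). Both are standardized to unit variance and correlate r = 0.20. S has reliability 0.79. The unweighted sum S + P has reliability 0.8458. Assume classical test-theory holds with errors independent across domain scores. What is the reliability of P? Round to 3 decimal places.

0.840

Var(S+P) = 2 + 2·0.20 = 2.400.
True-score variance = ρ_S + ρ_P + 2·0.20, so 0.8458 = (0.79 + ρ_P + 0.40) / 2.400.
ρ_P = 0.8458·2.400 − 0.79 − 0.40 = 0.840.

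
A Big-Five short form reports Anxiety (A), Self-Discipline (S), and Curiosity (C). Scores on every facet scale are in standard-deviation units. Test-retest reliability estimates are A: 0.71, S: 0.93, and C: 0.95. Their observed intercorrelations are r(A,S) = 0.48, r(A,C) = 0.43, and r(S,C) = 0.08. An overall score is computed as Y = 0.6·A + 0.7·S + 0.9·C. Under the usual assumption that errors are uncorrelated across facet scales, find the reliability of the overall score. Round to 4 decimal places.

Var(Y) = 0.6² + 0.7² + 0.9² + 2·[0.42·0.48 + 0.54·0.43 + 0.63·0.08] = 1.66 + 0.9684 = 2.6284.
With uncorrelated errors the cross-covariances are all true-score covariance, so they carry over unchanged; only the diagonal terms shrink to ρᵢσᵢ².
True-score variance = [0.6²·0.71 + 0.7²·0.93 + 0.9²·0.95] + 0.9684 = 1.4808 + 0.9684 = 2.4492.
Reliability = 2.4492 / 2.6284 = 0.9318.

0.9318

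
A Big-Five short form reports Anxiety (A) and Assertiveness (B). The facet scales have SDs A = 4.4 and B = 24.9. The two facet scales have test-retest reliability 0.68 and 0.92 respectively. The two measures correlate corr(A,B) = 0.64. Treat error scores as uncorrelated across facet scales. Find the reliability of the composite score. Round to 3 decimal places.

Var(A+B) = 4.4² + 24.9² + 2·[4.4·24.9·0.64] = 639.37 + 140.237 = 779.607.
With uncorrelated errors the cross-covariances are all true-score covariance, so they carry over unchanged; only the diagonal terms shrink to ρᵢσᵢ².
True-score variance = [4.4²·0.68 + 24.9²·0.92] + 140.237 = 583.574 + 140.237 = 723.811.
Reliability = 723.811 / 779.607 = 0.928.

0.928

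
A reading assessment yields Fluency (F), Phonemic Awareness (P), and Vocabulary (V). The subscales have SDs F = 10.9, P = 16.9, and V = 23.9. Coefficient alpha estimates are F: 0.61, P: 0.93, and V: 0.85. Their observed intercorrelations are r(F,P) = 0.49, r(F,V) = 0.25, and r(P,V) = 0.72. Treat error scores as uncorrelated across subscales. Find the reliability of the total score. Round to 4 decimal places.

0.9186

Var(F+P+V) = 10.9² + 16.9² + 23.9² + 2·[10.9·16.9·0.49 + 10.9·23.9·0.25 + 16.9·23.9·0.72] = 975.63 + 892.411 = 1868.04.
With uncorrelated errors the cross-covariances are all true-score covariance, so they carry over unchanged; only the diagonal terms shrink to ρᵢσᵢ².
True-score variance = [10.9²·0.61 + 16.9²·0.93 + 23.9²·0.85] + 892.411 = 823.62 + 892.411 = 1716.03.
Reliability = 1716.03 / 1868.04 = 0.9186.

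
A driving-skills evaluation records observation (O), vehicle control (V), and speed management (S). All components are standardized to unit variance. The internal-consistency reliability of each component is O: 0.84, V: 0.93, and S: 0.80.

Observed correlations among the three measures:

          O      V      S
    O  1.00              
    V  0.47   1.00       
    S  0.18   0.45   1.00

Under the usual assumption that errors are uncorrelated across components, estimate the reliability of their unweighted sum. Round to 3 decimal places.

0.917

Var(O+V+S) = 3 + 2·[0.47 + 0.18 + 0.45] = 3 + 2.2 = 5.2.
With uncorrelated errors the cross-covariances are all true-score covariance, so they carry over unchanged; only the diagonal terms shrink to ρᵢσᵢ².
True-score variance = [0.84 + 0.93 + 0.80] + 2.2 = 2.57 + 2.2 = 4.77.
Reliability = 4.77 / 5.2 = 0.917.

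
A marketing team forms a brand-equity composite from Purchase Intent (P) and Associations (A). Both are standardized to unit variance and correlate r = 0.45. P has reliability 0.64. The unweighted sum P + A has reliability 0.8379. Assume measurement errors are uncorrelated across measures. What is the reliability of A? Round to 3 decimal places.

0.890

Var(P+A) = 2 + 2·0.45 = 2.900.
True-score variance = ρ_P + ρ_A + 2·0.45, so 0.8379 = (0.64 + ρ_A + 0.90) / 2.900.
ρ_A = 0.8379·2.900 − 0.64 − 0.90 = 0.890.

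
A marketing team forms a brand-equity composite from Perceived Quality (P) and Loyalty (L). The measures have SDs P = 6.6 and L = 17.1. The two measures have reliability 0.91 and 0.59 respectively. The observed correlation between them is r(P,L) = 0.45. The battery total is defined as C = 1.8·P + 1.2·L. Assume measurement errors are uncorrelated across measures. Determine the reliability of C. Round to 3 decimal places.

0.763

Var(C) = 1.8²·6.6² + 1.2²·17.1² + 2·[2.16·6.6·17.1·0.45] = 562.205 + 219.4 = 781.605.
With uncorrelated errors the cross-covariances are all true-score covariance, so they carry over unchanged; only the diagonal terms shrink to ρᵢσᵢ².
True-score variance = [1.8²·6.6²·0.91 + 1.2²·17.1²·0.59] + 219.4 = 376.864 + 219.4 = 596.264.
Reliability = 596.264 / 781.605 = 0.763.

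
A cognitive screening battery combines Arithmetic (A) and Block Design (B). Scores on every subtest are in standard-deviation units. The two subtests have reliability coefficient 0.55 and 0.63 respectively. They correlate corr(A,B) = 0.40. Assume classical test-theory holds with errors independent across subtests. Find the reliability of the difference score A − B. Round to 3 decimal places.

0.317

Var(A−B) = 1 + 1 − 2·0.40 = 2 − 0.8 = 1.2.
Because errors are independent across components, Cov(Tᵢ,Tⱼ) = Cov(Xᵢ,Xⱼ); the off-diagonal part of the true-score variance is the same as above.
True-score variance = [0.55 + 0.63] − 0.8 = 1.18 − 0.8 = 0.38.
Reliability = 0.38 / 1.2 = 0.317.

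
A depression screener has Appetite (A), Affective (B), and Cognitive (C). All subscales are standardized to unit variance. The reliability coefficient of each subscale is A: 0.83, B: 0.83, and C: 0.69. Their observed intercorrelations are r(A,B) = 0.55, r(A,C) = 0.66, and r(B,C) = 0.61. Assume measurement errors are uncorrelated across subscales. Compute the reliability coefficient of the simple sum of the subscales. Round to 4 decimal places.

Var(A+B+C) = 3 + 2·[0.55 + 0.66 + 0.61] = 3 + 3.64 = 6.64.
With uncorrelated errors the cross-covariances are all true-score covariance, so they carry over unchanged; only the diagonal terms shrink to ρᵢσᵢ².
True-score variance = [0.83 + 0.83 + 0.69] + 3.64 = 2.35 + 3.64 = 5.99.
Reliability = 5.99 / 6.64 = 0.9021.

0.9021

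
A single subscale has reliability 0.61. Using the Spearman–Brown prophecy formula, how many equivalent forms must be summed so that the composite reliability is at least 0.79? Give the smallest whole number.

3

k ≥ ρ*(1−ρ₁)/(ρ₁(1−ρ*)) = 0.79·0.39 / (0.61·0.21) = 2.405.
Smallest integer k = 3.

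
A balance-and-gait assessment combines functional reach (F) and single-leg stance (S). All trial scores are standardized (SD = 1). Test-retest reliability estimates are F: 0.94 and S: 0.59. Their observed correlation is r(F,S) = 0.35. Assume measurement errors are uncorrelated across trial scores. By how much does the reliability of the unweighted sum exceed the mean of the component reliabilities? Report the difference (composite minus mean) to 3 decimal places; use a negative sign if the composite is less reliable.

Var(sum) = 2 + 0.7 = 2.7; true-score variance = 1.53 + 0.7 = 2.23; composite reliability = 0.8259.
Mean component reliability = 0.7650.
Difference = 0.8259 − 0.7650 = 0.061.

0.061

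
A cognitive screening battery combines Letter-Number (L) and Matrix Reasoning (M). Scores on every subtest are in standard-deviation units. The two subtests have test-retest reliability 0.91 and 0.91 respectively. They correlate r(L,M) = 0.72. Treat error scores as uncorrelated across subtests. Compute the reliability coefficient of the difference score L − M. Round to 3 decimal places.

Var(L−M) = 1 + 1 − 2·0.72 = 2 − 1.44 = 0.56.
Because errors are independent across components, Cov(Tᵢ,Tⱼ) = Cov(Xᵢ,Xⱼ); the off-diagonal part of the true-score variance is the same as above.
True-score variance = [0.91 + 0.91] − 1.44 = 1.82 − 1.44 = 0.38.
Reliability = 0.38 / 0.56 = 0.679.

0.679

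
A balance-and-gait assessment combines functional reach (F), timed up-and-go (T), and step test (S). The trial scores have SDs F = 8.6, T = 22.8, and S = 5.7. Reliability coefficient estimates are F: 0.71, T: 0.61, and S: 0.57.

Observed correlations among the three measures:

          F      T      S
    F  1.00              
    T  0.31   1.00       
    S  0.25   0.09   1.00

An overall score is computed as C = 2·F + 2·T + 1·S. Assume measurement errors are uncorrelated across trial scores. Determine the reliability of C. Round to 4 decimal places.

Var(C) = 2²·8.6² + 2²·22.8² + 5.7² + 2·[4·8.6·22.8·0.31 + 2·8.6·5.7·0.25 + 2·22.8·5.7·0.09] = 2407.69 + 582.084 = 2989.77.
Because errors are independent across components, Cov(Tᵢ,Tⱼ) = Cov(Xᵢ,Xⱼ); the off-diagonal part of the true-score variance is the same as above.
True-score variance = [2²·8.6²·0.71 + 2²·22.8²·0.61 + 5.7²·0.57] + 582.084 = 1496.98 + 582.084 = 2079.06.
Reliability = 2079.06 / 2989.77 = 0.6954.

0.6954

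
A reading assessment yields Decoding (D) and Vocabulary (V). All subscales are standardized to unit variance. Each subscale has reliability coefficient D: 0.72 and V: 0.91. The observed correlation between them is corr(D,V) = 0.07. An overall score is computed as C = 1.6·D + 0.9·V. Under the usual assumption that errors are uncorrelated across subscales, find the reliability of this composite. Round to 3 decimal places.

Var(C) = 1.6² + 0.9² + 2·[1.44·0.07] = 3.37 + 0.2016 = 3.5716.
Under uncorrelated errors the observed covariances equal the true-score covariances, so only the own-variance terms attenuate.
True-score variance = [1.6²·0.72 + 0.9²·0.91] + 0.2016 = 2.5803 + 0.2016 = 2.7819.
Reliability = 2.7819 / 3.5716 = 0.779.

0.779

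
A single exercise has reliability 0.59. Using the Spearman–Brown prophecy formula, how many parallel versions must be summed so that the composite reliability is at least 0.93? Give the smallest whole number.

10

k ≥ ρ*(1−ρ₁)/(ρ₁(1−ρ*)) = 0.93·0.41 / (0.59·0.07) = 9.232.
Smallest integer k = 10.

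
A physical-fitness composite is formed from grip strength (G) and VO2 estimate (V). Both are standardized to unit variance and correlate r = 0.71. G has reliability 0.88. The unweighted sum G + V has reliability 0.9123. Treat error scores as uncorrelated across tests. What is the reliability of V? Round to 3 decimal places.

0.820

Var(G+V) = 2 + 2·0.71 = 3.420.
True-score variance = ρ_G + ρ_V + 2·0.71, so 0.9123 = (0.88 + ρ_V + 1.42) / 3.420.
ρ_V = 0.9123·3.420 − 0.88 − 1.42 = 0.820.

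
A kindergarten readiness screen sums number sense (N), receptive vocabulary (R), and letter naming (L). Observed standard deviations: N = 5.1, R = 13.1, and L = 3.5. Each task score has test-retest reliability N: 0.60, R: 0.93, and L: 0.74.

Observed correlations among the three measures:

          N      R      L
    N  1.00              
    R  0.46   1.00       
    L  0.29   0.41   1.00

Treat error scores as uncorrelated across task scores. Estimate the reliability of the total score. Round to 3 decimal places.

Var(N+R+L) = 5.1² + 13.1² + 3.5² + 2·[5.1·13.1·0.46 + 5.1·3.5·0.29 + 13.1·3.5·0.41] = 209.87 + 109.415 = 319.285.
Under uncorrelated errors the observed covariances equal the true-score covariances, so only the own-variance terms attenuate.
True-score variance = [5.1²·0.60 + 13.1²·0.93 + 3.5²·0.74] + 109.415 = 184.268 + 109.415 = 293.683.
Reliability = 293.683 / 319.285 = 0.920.

0.920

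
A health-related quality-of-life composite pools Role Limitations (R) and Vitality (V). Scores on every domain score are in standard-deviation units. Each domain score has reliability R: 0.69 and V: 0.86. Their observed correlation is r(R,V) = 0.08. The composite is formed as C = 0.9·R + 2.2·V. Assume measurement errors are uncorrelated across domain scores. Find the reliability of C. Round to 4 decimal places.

Var(C) = 0.9² + 2.2² + 2·[1.98·0.08] = 5.65 + 0.3168 = 5.9668.
With uncorrelated errors the cross-covariances are all true-score covariance, so they carry over unchanged; only the diagonal terms shrink to ρᵢσᵢ².
True-score variance = [0.9²·0.69 + 2.2²·0.86] + 0.3168 = 4.7213 + 0.3168 = 5.0381.
Reliability = 5.0381 / 5.9668 = 0.8444.

0.8444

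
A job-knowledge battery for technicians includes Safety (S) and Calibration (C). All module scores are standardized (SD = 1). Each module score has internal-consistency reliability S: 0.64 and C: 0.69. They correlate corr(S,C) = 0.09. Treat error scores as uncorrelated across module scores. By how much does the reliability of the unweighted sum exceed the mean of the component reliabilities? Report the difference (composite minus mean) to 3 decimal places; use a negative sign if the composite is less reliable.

Var(sum) = 2 + 0.18 = 2.18; true-score variance = 1.33 + 0.18 = 1.51; composite reliability = 0.6927.
Mean component reliability = 0.6650.
Difference = 0.6927 − 0.6650 = 0.028.

0.028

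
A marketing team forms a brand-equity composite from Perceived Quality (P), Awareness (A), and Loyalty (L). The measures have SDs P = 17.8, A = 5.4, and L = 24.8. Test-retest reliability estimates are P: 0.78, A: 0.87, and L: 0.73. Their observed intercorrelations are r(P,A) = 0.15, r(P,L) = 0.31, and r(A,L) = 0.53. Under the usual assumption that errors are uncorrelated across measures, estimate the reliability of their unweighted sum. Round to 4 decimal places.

0.8296

Var(P+A+L) = 17.8² + 5.4² + 24.8² + 2·[17.8·5.4·0.15 + 17.8·24.8·0.31 + 5.4·24.8·0.53] = 961.04 + 444.484 = 1405.52.
Under uncorrelated errors the observed covariances equal the true-score covariances, so only the own-variance terms attenuate.
True-score variance = [17.8²·0.78 + 5.4²·0.87 + 24.8²·0.73] + 444.484 = 721.484 + 444.484 = 1165.97.
Reliability = 1165.97 / 1405.52 = 0.8296.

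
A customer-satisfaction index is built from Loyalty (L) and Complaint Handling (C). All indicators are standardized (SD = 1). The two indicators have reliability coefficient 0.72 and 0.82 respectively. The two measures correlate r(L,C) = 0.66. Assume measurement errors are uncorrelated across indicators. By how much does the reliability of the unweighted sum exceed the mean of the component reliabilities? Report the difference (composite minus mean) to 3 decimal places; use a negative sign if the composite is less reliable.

0.091

Var(sum) = 2 + 1.32 = 3.32; true-score variance = 1.54 + 1.32 = 2.86; composite reliability = 0.8614.
Mean component reliability = 0.7700.
Difference = 0.8614 − 0.7700 = 0.091.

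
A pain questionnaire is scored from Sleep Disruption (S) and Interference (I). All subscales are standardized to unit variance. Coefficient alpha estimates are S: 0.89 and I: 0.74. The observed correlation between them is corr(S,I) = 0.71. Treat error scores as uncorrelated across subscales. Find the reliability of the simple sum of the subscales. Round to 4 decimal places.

0.8918

Var(S+I) = 2 + 2·[0.71] = 2 + 1.42 = 3.42.
Because errors are independent across components, Cov(Tᵢ,Tⱼ) = Cov(Xᵢ,Xⱼ); the off-diagonal part of the true-score variance is the same as above.
True-score variance = [0.89 + 0.74] + 1.42 = 1.63 + 1.42 = 3.05.
Reliability = 3.05 / 3.42 = 0.8918.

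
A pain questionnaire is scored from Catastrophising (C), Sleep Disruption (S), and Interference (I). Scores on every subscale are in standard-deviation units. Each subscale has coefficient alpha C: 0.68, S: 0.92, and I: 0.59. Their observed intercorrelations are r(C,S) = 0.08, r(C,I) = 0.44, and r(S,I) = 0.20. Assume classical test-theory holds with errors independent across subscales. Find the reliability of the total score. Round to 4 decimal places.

0.8176

Var(C+S+I) = 3 + 2·[0.08 + 0.44 + 0.20] = 3 + 1.44 = 4.44.
With uncorrelated errors the cross-covariances are all true-score covariance, so they carry over unchanged; only the diagonal terms shrink to ρᵢσᵢ².
True-score variance = [0.68 + 0.92 + 0.59] + 1.44 = 2.19 + 1.44 = 3.63.
Reliability = 3.63 / 4.44 = 0.8176.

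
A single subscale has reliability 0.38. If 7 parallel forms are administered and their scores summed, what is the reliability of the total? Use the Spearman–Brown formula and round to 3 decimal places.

ρ_k = kρ / (1 + (k−1)ρ) = 7·0.38 / (1 + 6·0.38) = 2.660 / 3.280 = 0.811.

0.811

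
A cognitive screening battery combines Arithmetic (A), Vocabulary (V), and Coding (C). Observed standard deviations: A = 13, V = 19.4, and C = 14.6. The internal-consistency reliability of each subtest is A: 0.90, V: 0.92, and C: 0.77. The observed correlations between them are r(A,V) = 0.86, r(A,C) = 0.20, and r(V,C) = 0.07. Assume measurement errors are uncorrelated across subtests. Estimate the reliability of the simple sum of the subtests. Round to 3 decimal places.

Var(A+V+C) = 13² + 19.4² + 14.6² + 2·[13·19.4·0.86 + 13·14.6·0.20 + 19.4·14.6·0.07] = 758.52 + 549.358 = 1307.88.
With uncorrelated errors the cross-covariances are all true-score covariance, so they carry over unchanged; only the diagonal terms shrink to ρᵢσᵢ².
True-score variance = [13²·0.90 + 19.4²·0.92 + 14.6²·0.77] + 549.358 = 662.484 + 549.358 = 1211.84.
Reliability = 1211.84 / 1307.88 = 0.927.

0.927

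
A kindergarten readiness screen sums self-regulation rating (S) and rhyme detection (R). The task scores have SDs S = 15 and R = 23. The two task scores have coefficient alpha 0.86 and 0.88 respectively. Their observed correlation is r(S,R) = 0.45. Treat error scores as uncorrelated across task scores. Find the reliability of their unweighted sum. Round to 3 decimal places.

0.911

Var(S+R) = 15² + 23² + 2·[15·23·0.45] = 754 + 310.5 = 1064.5.
With uncorrelated errors the cross-covariances are all true-score covariance, so they carry over unchanged; only the diagonal terms shrink to ρᵢσᵢ².
True-score variance = [15²·0.86 + 23²·0.88] + 310.5 = 659.02 + 310.5 = 969.52.
Reliability = 969.52 / 1064.5 = 0.911.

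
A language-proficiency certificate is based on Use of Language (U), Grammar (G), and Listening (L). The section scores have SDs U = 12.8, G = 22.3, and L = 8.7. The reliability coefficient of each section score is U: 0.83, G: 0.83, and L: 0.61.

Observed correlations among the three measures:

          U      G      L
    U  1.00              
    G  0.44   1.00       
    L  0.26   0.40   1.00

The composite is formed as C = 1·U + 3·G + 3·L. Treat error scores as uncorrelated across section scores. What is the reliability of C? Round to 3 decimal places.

Var(C) = 12.8² + 3²·22.3² + 3²·8.7² + 2·[3·12.8·22.3·0.44 + 3·12.8·8.7·0.26 + 9·22.3·8.7·0.40] = 5320.66 + 2324.16 = 7644.82.
Because errors are independent across components, Cov(Tᵢ,Tⱼ) = Cov(Xᵢ,Xⱼ); the off-diagonal part of the true-score variance is the same as above.
True-score variance = [12.8²·0.83 + 3²·22.3²·0.83 + 3²·8.7²·0.61] + 2324.16 = 4266.28 + 2324.16 = 6590.44.
Reliability = 6590.44 / 7644.82 = 0.862.

0.862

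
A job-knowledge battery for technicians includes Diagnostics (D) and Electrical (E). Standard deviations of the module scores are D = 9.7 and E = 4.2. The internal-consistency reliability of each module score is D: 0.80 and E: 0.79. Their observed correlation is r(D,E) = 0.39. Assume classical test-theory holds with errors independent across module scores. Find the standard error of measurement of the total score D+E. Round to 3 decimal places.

Var(total) = 111.73 + 31.7772 = 143.507.
True-score variance = 89.2076 + 31.7772 = 120.985, so reliability = 0.8431.
Error variance = 143.507 − 120.985 = 22.5224; SEM = √22.5224 = 4.746.

4.746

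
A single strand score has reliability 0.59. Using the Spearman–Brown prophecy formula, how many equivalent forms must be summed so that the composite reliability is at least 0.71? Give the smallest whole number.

2

k ≥ ρ*(1−ρ₁)/(ρ₁(1−ρ*)) = 0.71·0.41 / (0.59·0.29) = 1.701.
Smallest integer k = 2.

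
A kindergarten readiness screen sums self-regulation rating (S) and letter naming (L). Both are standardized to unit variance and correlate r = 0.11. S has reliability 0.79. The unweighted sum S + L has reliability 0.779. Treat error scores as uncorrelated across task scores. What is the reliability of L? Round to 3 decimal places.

0.719

Var(S+L) = 2 + 2·0.11 = 2.220.
True-score variance = ρ_S + ρ_L + 2·0.11, so 0.779 = (0.79 + ρ_L + 0.22) / 2.220.
ρ_L = 0.779·2.220 − 0.79 − 0.22 = 0.719.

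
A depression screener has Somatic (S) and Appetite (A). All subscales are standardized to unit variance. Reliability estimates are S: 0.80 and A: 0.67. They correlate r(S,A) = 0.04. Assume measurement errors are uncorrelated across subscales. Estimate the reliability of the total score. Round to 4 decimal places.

0.7452

Var(S+A) = 2 + 2·[0.04] = 2 + 0.08 = 2.08.
With uncorrelated errors the cross-covariances are all true-score covariance, so they carry over unchanged; only the diagonal terms shrink to ρᵢσᵢ².
True-score variance = [0.80 + 0.67] + 0.08 = 1.47 + 0.08 = 1.55.
Reliability = 1.55 / 2.08 = 0.7452.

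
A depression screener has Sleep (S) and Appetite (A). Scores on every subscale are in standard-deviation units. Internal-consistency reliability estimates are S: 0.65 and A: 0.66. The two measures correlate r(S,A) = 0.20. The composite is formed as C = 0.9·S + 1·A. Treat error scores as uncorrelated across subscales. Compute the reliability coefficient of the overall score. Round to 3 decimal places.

Var(C) = 0.9² + 1 + 2·[0.9·0.20] = 1.81 + 0.36 = 2.17.
Under uncorrelated errors the observed covariances equal the true-score covariances, so only the own-variance terms attenuate.
True-score variance = [0.9²·0.65 + 0.66] + 0.36 = 1.1865 + 0.36 = 1.5465.
Reliability = 1.5465 / 2.17 = 0.713.

0.713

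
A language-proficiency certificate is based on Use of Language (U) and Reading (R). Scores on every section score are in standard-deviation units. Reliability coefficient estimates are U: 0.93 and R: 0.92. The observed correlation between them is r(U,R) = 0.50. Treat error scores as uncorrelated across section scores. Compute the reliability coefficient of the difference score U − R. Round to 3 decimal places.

0.850

Var(U−R) = 1 + 1 − 2·0.50 = 2 − 1 = 1.
Because errors are independent across components, Cov(Tᵢ,Tⱼ) = Cov(Xᵢ,Xⱼ); the off-diagonal part of the true-score variance is the same as above.
True-score variance = [0.93 + 0.92] − 1 = 1.85 − 1 = 0.85.
Reliability = 0.85 / 1 = 0.850.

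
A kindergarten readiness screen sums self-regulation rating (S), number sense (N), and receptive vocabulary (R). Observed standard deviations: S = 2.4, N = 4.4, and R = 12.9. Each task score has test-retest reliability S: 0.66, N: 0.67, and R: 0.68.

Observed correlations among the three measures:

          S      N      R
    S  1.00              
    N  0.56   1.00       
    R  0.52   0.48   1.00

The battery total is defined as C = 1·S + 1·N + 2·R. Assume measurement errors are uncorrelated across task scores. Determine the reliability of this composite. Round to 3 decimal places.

Var(C) = 2.4² + 4.4² + 2²·12.9² + 2·[2.4·4.4·0.56 + 2·2.4·12.9·0.52 + 2·4.4·12.9·0.48] = 690.76 + 185.203 = 875.963.
Under uncorrelated errors the observed covariances equal the true-score covariances, so only the own-variance terms attenuate.
True-score variance = [2.4²·0.66 + 4.4²·0.67 + 2²·12.9²·0.68] + 185.203 = 469.408 + 185.203 = 654.611.
Reliability = 654.611 / 875.963 = 0.747.

0.747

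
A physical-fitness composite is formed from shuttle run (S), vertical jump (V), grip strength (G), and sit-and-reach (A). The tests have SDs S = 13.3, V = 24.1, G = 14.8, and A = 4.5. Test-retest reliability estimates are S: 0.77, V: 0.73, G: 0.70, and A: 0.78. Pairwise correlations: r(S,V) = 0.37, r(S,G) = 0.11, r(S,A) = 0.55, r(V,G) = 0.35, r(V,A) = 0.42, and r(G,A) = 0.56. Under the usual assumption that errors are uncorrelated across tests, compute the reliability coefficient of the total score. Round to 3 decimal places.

Var(S+V+G+A) = 13.3² + 24.1² + 14.8² + 4.5² + 2·[13.3·24.1·0.37 + 13.3·14.8·0.11 + 13.3·4.5·0.55 + 24.1·14.8·0.35 + 24.1·4.5·0.42 + 14.8·4.5·0.56] = 996.99 + 761.698 = 1758.69.
Under uncorrelated errors the observed covariances equal the true-score covariances, so only the own-variance terms attenuate.
True-score variance = [13.3²·0.77 + 24.1²·0.73 + 14.8²·0.70 + 4.5²·0.78] + 761.698 = 729.32 + 761.698 = 1491.02.
Reliability = 1491.02 / 1758.69 = 0.848.

0.848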